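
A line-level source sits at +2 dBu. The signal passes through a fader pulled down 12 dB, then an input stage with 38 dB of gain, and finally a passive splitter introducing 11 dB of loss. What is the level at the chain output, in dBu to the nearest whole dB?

Gain stages sum in dB:
+2 − 12 + 38 − 11 = +17 dBu.

+17 dBu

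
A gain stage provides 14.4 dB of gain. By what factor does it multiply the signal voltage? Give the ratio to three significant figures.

5.25

Voltage ratio = 10^(dB/20).
10^(14.4/20) = 10^(0.7200) = 5.25.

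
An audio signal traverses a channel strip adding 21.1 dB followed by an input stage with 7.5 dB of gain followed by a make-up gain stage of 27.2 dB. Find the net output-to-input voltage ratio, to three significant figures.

Net gain = 21.1 + 7.5 + 27.2 = 55.8 dB.
Voltage ratio = 10^(55.8/20) = 617.

617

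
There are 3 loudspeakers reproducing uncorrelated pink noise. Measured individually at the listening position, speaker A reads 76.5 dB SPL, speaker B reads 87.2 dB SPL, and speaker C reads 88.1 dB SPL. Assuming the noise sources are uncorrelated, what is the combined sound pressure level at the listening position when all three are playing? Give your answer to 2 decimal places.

Incoherent sources sum as intensities:
L_total = 10·log₁₀(10^(76.5/10) + 10^(87.2/10) + 10^(88.1/10)) = 10·log₁₀(1215000000) = 90.85 dB SPL.

90.85 dB SPL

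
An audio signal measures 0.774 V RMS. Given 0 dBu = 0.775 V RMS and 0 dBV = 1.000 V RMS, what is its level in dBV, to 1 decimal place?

-2.2 dBV

dBV = 20·log₁₀(V / 1.000 V).
20·log₁₀(0.774/1.000) = -2.2 dBV.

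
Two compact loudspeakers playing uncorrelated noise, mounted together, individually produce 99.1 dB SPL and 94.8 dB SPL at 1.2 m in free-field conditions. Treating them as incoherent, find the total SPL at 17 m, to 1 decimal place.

77.4 dB SPL

Combined at 1.2 m: 10·log₁₀(10^(99.1/10)+10^(94.8/10)) = 100.47 dB SPL.
Then apply −20·log₁₀(17/1.2) = -23.03 dB → 77.4 dB SPL.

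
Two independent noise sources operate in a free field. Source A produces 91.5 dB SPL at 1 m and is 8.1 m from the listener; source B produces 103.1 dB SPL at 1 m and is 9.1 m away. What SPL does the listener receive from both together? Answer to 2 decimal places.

84.28 dB SPL

At the listener: L_A = 91.5 − 20·log₁₀(8.1) = 73.330 dB; L_B = 103.1 − 20·log₁₀(9.1) = 83.919 dB.
Combined: 10·log₁₀(10^(73.330/10)+10^(83.919/10)) = 84.28 dB SPL.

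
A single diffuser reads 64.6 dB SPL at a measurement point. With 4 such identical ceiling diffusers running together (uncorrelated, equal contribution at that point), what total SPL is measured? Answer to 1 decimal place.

70.6 dB SPL

4 equal incoherent sources raise the level by 10·log₁₀(4) = 6.02 dB.
L_total = 64.6 + 6.02 = 70.6 dB SPL.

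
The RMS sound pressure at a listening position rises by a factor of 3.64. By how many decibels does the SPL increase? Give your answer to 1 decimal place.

11.2 dB

Sound pressure is an amplitude quantity: ΔL = 20·log₁₀(p₂/p₁).
20·log₁₀(3.64) = 11.2 dB.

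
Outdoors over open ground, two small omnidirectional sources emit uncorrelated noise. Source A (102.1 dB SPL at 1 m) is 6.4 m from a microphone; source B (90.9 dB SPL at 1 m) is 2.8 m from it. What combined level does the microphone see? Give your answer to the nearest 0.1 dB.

At the listener: L_A = 102.1 − 20·log₁₀(6.4) = 85.98 dB; L_B = 90.9 − 20·log₁₀(2.8) = 81.96 dB.
Combined: 10·log₁₀(10^(85.98/10)+10^(81.96/10)) = 87.4 dB SPL.

87.4 dB SPL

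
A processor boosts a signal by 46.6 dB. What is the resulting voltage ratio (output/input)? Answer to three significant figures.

214

Voltage ratio = 10^(dB/20).
10^(46.6/20) = 10^(2.330) = 214.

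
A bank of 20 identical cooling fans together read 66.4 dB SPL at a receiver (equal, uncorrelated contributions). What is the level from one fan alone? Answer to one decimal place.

53.4 dB SPL

20 equal incoherent sources add 10·log₁₀(20) = 13.01 dB over one source.
L_one = 66.4 − 13.01 = 53.4 dB SPL.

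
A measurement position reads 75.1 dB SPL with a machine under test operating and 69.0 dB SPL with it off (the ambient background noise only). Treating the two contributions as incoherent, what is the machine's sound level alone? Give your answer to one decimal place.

73.9 dB SPL

Subtract intensities: L_src = 10·log₁₀(10^(L_total/10) − 10^(L_bg/10)).
L_src = 10·log₁₀(10^(75.1/10) − 10^(69.0/10)) = 10·log₁₀(24420000) = 73.9 dB SPL.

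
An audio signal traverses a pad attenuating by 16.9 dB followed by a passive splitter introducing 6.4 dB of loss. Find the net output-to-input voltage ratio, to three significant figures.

Net gain = (−16.9) + (−6.4) = -23.3 dB.
Voltage ratio = 10^(-23.3/20) = 0.0684.

0.0684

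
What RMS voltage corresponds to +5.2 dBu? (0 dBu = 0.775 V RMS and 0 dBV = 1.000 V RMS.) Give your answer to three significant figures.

V = 0.775 V × 10^(+5.2/20).
= 0.775 × 1.820 = 1.41 V.

1.41 V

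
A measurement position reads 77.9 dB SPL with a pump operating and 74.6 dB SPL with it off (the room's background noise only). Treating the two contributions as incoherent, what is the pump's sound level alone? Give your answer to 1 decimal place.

Subtract intensities: L_src = 10·log₁₀(10^(L_total/10) − 10^(L_bg/10)).
L_src = 10·log₁₀(10^(77.9/10) − 10^(74.6/10)) = 10·log₁₀(32820000) = 75.2 dB SPL.

75.2 dB SPL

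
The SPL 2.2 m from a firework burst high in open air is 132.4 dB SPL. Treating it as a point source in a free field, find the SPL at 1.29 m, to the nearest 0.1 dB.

137.0 dB SPL

Inverse-square spreading gives ΔL = −20·log₁₀(d₂/d₁).
ΔL = −20·log₁₀(1.29/2.2) = 4.64 dB, so L₂ = 132.4 + (4.64) = 137.0 dB SPL.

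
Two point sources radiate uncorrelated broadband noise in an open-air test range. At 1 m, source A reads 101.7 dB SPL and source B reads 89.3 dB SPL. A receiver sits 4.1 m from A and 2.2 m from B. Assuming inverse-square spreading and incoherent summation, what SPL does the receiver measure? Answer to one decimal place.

At the listener: L_A = 101.7 − 20·log₁₀(4.1) = 89.44 dB; L_B = 89.3 − 20·log₁₀(2.2) = 82.45 dB.
Combined: 10·log₁₀(10^(89.44/10)+10^(82.45/10)) = 90.2 dB SPL.

90.2 dB SPL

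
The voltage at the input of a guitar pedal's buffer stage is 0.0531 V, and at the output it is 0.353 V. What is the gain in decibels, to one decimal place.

Voltage is an amplitude quantity, so gain = 20·log₁₀(V_out/V_in).
20·log₁₀(0.353/0.0531) = 20·log₁₀(6.648) = 16.5 dB.

16.5 dB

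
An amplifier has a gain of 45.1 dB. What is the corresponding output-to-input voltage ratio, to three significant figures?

180

Voltage ratio = 10^(dB/20).
10^(45.1/20) = 10^(2.255) = 180.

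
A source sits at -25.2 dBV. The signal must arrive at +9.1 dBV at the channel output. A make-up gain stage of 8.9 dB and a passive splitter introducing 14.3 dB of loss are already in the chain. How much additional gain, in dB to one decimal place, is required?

The required make-up gain is the shortfall in the dB sum.
G = +9.1 − (-25.2) − 8.9 + 14.3 = 39.7 dB.

39.7 dB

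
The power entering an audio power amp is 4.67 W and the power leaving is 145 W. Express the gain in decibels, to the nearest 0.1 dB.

14.9 dB

For a power ratio, dB = 10·log₁₀(P₂/P₁).
10·log₁₀(145/4.67) = 10·log₁₀(31.05) = 14.9 dB.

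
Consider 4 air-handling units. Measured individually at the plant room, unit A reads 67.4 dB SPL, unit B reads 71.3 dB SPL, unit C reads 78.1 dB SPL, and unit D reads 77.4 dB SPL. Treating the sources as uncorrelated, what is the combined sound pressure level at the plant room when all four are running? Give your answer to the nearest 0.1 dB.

81.4 dB SPL

Add the sources as powers (linear), then convert back to dB:
L_total = 10·log₁₀(10^(67.4/10) + 10^(71.3/10) + 10^(78.1/10) + 10^(77.4/10)) = 10·log₁₀(138500000) = 81.4 dB SPL.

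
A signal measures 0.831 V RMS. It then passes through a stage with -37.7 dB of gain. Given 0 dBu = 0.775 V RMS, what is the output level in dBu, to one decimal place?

Input level: 20·log₁₀(0.831/0.775) = 0.61 dBu.
Output: 0.61 − 37.7 = -37.1 dBu.

-37.1 dBu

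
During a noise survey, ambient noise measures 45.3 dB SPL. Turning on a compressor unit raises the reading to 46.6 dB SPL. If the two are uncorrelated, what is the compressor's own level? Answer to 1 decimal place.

40.7 dB SPL

Remove the background by subtracting linear intensities:
L_src = 10·log₁₀(10^(46.6/10) − 10^(45.3/10)) = 10·log₁₀(11820) = 40.7 dB SPL.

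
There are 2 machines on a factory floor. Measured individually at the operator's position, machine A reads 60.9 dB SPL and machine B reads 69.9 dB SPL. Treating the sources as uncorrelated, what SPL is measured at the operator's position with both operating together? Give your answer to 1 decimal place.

70.4 dB SPL

Incoherent sources sum as intensities:
L_total = 10·log₁₀(10^(60.9/10) + 10^(69.9/10)) = 10·log₁₀(11000000) = 70.4 dB SPL.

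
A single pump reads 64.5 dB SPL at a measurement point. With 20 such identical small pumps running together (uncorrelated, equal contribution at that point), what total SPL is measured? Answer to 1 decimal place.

77.5 dB SPL

20 equal incoherent sources raise the level by 10·log₁₀(20) = 13.01 dB.
L_total = 64.5 + 13.01 = 77.5 dB SPL.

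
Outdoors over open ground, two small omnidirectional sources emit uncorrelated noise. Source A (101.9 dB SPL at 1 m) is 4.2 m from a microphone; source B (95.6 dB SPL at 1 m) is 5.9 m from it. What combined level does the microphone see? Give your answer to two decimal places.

89.92 dB SPL

At the listener: L_A = 101.9 − 20·log₁₀(4.2) = 89.435 dB; L_B = 95.6 − 20·log₁₀(5.9) = 80.183 dB.
Combined: 10·log₁₀(10^(89.435/10)+10^(80.183/10)) = 89.92 dB SPL.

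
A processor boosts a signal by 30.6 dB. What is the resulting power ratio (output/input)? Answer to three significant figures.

Power ratio = 10^(dB/10).
10^(30.6/10) = 10^(3.060) = 1150.

1150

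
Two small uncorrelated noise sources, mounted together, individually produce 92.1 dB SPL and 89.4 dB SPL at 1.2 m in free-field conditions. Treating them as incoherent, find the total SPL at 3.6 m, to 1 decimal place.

Combined at 1.2 m: 10·log₁₀(10^(92.1/10)+10^(89.4/10)) = 93.97 dB SPL.
Then apply −20·log₁₀(3.6/1.2) = -9.54 dB → 84.4 dB SPL.

84.4 dB SPL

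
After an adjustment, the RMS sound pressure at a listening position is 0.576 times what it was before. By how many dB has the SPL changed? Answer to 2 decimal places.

-4.79 dB

Sound pressure is an amplitude quantity: ΔL = 20·log₁₀(p₂/p₁).
20·log₁₀(0.576) = -4.79 dB.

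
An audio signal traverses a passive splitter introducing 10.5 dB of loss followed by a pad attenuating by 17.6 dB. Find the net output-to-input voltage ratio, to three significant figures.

0.0394

Net gain = (−10.5) + (−17.6) = -28.1 dB.
Voltage ratio = 10^(-28.1/20) = 0.0394.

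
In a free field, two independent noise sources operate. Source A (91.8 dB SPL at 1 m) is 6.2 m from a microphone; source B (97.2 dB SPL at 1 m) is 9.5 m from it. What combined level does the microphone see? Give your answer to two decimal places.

79.89 dB SPL

At the listener: L_A = 91.8 − 20·log₁₀(6.2) = 75.952 dB; L_B = 97.2 − 20·log₁₀(9.5) = 77.646 dB.
Combined: 10·log₁₀(10^(75.952/10)+10^(77.646/10)) = 79.89 dB SPL.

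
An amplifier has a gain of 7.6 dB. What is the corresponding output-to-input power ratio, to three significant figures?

Power ratio = 10^(dB/10).
10^(7.6/10) = 10^(0.7600) = 5.75.

5.75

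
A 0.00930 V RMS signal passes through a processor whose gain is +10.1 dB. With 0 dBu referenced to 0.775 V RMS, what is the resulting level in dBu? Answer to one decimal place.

-28.3 dBu

Input level: 20·log₁₀(0.00930/0.775) = -38.42 dBu.
Output: -38.42 + 10.1 = -28.3 dBu.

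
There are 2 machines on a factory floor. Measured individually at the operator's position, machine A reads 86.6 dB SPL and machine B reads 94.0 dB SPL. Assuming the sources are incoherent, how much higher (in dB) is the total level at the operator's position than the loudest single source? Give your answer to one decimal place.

Uncorrelated sources add in intensity (power), not in dB.
L_total = 10·log₁₀(10^(86.6/10) + 10^(94.0/10)) = 94.73 dB SPL.
Excess over the loudest (94.0 dB): 94.73 − 94.0 = 0.7 dB.

0.7 dB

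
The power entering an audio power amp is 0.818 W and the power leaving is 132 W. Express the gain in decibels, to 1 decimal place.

Power is a power quantity, so gain = 10·log₁₀(P_out/P_in).
10·log₁₀(132/0.818) = 10·log₁₀(161.4) = 22.1 dB.

22.1 dB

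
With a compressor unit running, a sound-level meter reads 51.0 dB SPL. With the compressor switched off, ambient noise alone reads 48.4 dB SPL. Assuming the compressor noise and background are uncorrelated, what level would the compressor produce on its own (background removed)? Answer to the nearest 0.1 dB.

47.5 dB SPL

Background correction is a power subtraction:
L_src = 10·log₁₀(10^(51.0/10) − 10^(48.4/10)) = 10·log₁₀(56710) = 47.5 dB SPL.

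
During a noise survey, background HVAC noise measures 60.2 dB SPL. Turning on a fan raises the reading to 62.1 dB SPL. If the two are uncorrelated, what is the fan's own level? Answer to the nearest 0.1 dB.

57.6 dB SPL

Subtract intensities: L_src = 10·log₁₀(10^(L_total/10) − 10^(L_bg/10)).
L_src = 10·log₁₀(10^(62.1/10) − 10^(60.2/10)) = 10·log₁₀(574700) = 57.6 dB SPL.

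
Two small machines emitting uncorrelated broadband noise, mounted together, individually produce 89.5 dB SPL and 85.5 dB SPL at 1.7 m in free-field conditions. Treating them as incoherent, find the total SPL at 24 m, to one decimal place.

68.0 dB SPL

Combined at 1.7 m: 10·log₁₀(10^(89.5/10)+10^(85.5/10)) = 90.96 dB SPL.
Then apply −20·log₁₀(24/1.7) = -23.00 dB → 68.0 dB SPL.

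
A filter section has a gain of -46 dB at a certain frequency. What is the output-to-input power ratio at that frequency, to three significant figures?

Power ratio = 10^(dB/10).
10^(-46/10) = 10^(-4.600) = 0.0000251.

0.0000251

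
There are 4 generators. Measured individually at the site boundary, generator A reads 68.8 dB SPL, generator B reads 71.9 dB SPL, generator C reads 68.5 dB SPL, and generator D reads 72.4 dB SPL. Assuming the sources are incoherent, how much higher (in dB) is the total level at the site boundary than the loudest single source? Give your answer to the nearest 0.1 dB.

4.4 dB

Incoherent sources sum as intensities:
L_total = 10·log₁₀(10^(68.8/10) + 10^(71.9/10) + 10^(68.5/10) + 10^(72.4/10)) = 76.77 dB SPL.
Excess over the loudest (72.4 dB): 76.77 − 72.4 = 4.4 dB.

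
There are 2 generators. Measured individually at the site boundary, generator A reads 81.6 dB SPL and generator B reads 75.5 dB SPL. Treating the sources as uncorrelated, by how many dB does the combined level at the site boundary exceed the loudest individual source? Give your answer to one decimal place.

1.0 dB

Incoherent sources sum as intensities:
L_total = 10·log₁₀(10^(81.6/10) + 10^(75.5/10)) = 82.55 dB SPL.
Excess over the loudest (81.6 dB): 82.55 − 81.6 = 1.0 dB.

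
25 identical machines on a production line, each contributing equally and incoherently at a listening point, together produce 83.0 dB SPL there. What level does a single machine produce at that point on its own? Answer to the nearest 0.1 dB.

69.0 dB SPL

25 equal incoherent sources add 10·log₁₀(25) = 13.98 dB over one source.
L_one = 83.0 − 13.98 = 69.0 dB SPL.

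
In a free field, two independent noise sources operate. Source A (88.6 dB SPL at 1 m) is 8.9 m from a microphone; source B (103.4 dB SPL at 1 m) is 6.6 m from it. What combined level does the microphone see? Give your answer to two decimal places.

87.09 dB SPL

At the listener: L_A = 88.6 − 20·log₁₀(8.9) = 69.612 dB; L_B = 103.4 − 20·log₁₀(6.6) = 87.009 dB.
Combined: 10·log₁₀(10^(69.612/10)+10^(87.009/10)) = 87.09 dB SPL.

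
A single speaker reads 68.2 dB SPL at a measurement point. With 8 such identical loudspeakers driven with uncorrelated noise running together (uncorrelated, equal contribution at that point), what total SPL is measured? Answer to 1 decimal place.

77.2 dB SPL

8 equal incoherent sources raise the level by 10·log₁₀(8) = 9.03 dB.
L_total = 68.2 + 9.03 = 77.2 dB SPL.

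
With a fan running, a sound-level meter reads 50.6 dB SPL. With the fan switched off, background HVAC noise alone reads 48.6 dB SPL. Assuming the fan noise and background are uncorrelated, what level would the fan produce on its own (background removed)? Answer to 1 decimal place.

46.3 dB SPL

Subtract intensities: L_src = 10·log₁₀(10^(L_total/10) − 10^(L_bg/10)).
L_src = 10·log₁₀(10^(50.6/10) − 10^(48.6/10)) = 10·log₁₀(42370) = 46.3 dB SPL.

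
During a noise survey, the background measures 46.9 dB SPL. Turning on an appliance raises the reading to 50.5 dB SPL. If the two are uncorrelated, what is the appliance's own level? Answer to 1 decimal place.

Background correction is a power subtraction:
L_src = 10·log₁₀(10^(50.5/10) − 10^(46.9/10)) = 10·log₁₀(63220) = 48.0 dB SPL.

48.0 dB SPL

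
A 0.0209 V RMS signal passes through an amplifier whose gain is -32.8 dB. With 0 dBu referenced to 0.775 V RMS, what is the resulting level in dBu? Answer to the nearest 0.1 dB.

-64.2 dBu

Input level: 20·log₁₀(0.0209/0.775) = -31.38 dBu.
Output: -31.38 − 32.8 = -64.2 dBu.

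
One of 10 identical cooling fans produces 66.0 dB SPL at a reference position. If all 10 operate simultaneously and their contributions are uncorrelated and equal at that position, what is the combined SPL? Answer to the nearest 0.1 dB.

76.0 dB SPL

10 equal incoherent sources raise the level by 10·log₁₀(10) = 10.00 dB.
L_total = 66.0 + 10.00 = 76.0 dB SPL.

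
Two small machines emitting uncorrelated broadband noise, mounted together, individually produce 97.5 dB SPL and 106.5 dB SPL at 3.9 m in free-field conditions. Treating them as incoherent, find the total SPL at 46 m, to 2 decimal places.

Combined at 3.9 m: 10·log₁₀(10^(97.5/10)+10^(106.5/10)) = 107.015 dB SPL.
Then apply −20·log₁₀(46/3.9) = -21.434 dB → 85.58 dB SPL.

85.58 dB SPL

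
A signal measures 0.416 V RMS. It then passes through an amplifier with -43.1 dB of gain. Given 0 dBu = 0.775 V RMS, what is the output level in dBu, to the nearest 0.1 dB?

-48.5 dBu

Input level: 20·log₁₀(0.416/0.775) = -5.40 dBu.
Output: -5.40 − 43.1 = -48.5 dBu.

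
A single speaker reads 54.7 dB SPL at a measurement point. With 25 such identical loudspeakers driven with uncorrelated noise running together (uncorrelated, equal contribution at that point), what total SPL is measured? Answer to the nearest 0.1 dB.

25 equal incoherent sources raise the level by 10·log₁₀(25) = 13.98 dB.
L_total = 54.7 + 13.98 = 68.7 dB SPL.

68.7 dB SPL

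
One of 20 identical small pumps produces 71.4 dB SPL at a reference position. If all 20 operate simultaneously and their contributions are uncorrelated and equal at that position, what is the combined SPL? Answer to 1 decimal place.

20 equal incoherent sources raise the level by 10·log₁₀(20) = 13.01 dB.
L_total = 71.4 + 13.01 = 84.4 dB SPL.

84.4 dB SPL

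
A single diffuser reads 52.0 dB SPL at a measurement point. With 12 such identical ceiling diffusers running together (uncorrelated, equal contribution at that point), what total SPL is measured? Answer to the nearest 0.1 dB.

62.8 dB SPL

12 equal incoherent sources raise the level by 10·log₁₀(12) = 10.79 dB.
L_total = 52.0 + 10.79 = 62.8 dB SPL.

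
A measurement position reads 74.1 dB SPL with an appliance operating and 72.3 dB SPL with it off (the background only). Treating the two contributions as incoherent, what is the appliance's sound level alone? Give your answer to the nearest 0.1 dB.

69.4 dB SPL

Subtract intensities: L_src = 10·log₁₀(10^(L_total/10) − 10^(L_bg/10)).
L_src = 10·log₁₀(10^(74.1/10) − 10^(72.3/10)) = 10·log₁₀(8722000) = 69.4 dB SPL.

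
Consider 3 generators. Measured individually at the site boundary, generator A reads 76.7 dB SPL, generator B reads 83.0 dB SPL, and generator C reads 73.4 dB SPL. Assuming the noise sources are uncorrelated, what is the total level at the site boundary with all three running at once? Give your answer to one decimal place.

Incoherent sources sum as intensities:
L_total = 10·log₁₀(10^(76.7/10) + 10^(83.0/10) + 10^(73.4/10)) = 10·log₁₀(268200000) = 84.3 dB SPL.

84.3 dB SPL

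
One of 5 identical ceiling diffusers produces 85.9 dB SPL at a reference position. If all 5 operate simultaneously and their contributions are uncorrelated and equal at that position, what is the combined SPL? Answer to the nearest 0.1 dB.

92.9 dB SPL

5 equal incoherent sources raise the level by 10·log₁₀(5) = 6.99 dB.
L_total = 85.9 + 6.99 = 92.9 dB SPL.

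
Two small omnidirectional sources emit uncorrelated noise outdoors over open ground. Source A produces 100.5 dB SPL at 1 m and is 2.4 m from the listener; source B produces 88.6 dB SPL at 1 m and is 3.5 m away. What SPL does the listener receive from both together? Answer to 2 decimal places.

93.03 dB SPL

At the listener: L_A = 100.5 − 20·log₁₀(2.4) = 92.896 dB; L_B = 88.6 − 20·log₁₀(3.5) = 77.719 dB.
Combined: 10·log₁₀(10^(92.896/10)+10^(77.719/10)) = 93.03 dB SPL.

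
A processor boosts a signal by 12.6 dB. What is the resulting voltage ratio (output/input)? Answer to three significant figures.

Voltage ratio = 10^(dB/20).
10^(12.6/20) = 10^(0.6300) = 4.27.

4.27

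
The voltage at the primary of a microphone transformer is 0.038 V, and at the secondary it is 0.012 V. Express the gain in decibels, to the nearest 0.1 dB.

-10.0 dB

Voltage is an amplitude quantity, so gain = 20·log₁₀(V_out/V_in).
20·log₁₀(0.012/0.038) = 20·log₁₀(0.3158) = -10.0 dB.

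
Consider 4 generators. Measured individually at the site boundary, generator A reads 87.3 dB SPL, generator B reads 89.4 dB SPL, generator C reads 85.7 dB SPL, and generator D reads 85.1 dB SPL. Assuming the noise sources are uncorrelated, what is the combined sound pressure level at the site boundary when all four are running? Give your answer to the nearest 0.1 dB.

Add the sources as powers (linear), then convert back to dB:
L_total = 10·log₁₀(10^(87.3/10) + 10^(89.4/10) + 10^(85.7/10) + 10^(85.1/10)) = 10·log₁₀(2103000000) = 93.2 dB SPL.

93.2 dB SPL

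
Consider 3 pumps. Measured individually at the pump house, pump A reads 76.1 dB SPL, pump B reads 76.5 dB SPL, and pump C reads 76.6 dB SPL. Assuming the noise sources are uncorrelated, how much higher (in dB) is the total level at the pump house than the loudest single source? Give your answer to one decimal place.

Uncorrelated sources add in intensity (power), not in dB.
L_total = 10·log₁₀(10^(76.1/10) + 10^(76.5/10) + 10^(76.6/10)) = 81.18 dB SPL.
Excess over the loudest (76.6 dB): 81.18 − 76.6 = 4.6 dB.

4.6 dB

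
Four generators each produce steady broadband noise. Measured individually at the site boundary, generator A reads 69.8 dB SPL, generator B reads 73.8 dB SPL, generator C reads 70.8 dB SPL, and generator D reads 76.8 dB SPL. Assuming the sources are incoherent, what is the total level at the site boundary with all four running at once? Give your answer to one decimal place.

79.7 dB SPL

Uncorrelated sources add in intensity (power), not in dB.
L_total = 10·log₁₀(10^(69.8/10) + 10^(73.8/10) + 10^(70.8/10) + 10^(76.8/10)) = 10·log₁₀(93420000) = 79.7 dB SPL.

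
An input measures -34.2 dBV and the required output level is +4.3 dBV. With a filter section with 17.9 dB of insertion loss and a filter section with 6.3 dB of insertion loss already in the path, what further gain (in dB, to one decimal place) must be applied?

The required make-up gain is the shortfall in the dB sum.
G = +4.3 − (-34.2) + 17.9 + 6.3 = 62.7 dB.

62.7 dB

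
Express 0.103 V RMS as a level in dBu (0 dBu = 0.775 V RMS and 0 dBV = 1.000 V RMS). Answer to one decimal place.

-17.5 dBu

dBu = 20·log₁₀(V / 0.775 V).
20·log₁₀(0.103/0.775) = -17.5 dBu.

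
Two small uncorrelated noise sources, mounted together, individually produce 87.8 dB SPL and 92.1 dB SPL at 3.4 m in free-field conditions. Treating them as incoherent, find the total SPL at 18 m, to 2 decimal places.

79.00 dB SPL

Combined at 3.4 m: 10·log₁₀(10^(87.8/10)+10^(92.1/10)) = 93.472 dB SPL.
Then apply −20·log₁₀(18/3.4) = -14.476 dB → 79.00 dB SPL.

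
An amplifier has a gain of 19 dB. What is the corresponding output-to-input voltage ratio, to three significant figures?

Voltage ratio = 10^(dB/20).
10^(19/20) = 10^(0.9500) = 8.91.

8.91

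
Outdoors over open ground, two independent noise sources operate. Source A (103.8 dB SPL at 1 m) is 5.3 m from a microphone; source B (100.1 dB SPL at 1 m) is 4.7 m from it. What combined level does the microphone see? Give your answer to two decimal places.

91.20 dB SPL

At the listener: L_A = 103.8 − 20·log₁₀(5.3) = 89.314 dB; L_B = 100.1 − 20·log₁₀(4.7) = 86.658 dB.
Combined: 10·log₁₀(10^(89.314/10)+10^(86.658/10)) = 91.20 dB SPL.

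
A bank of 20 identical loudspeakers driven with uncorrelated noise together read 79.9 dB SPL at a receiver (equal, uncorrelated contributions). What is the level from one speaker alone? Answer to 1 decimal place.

66.9 dB SPL

20 equal incoherent sources add 10·log₁₀(20) = 13.01 dB over one source.
L_one = 79.9 − 13.01 = 66.9 dB SPL.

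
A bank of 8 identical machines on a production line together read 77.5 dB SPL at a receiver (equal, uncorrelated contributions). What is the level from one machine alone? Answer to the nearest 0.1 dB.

8 equal incoherent sources add 10·log₁₀(8) = 9.03 dB over one source.
L_one = 77.5 − 9.03 = 68.5 dB SPL.

68.5 dB SPL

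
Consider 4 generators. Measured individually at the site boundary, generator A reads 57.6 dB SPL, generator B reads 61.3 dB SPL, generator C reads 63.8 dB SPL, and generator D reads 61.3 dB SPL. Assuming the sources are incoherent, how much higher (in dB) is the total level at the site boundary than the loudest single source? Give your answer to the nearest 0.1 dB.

3.7 dB

Uncorrelated sources add in intensity (power), not in dB.
L_total = 10·log₁₀(10^(57.6/10) + 10^(61.3/10) + 10^(63.8/10) + 10^(61.3/10)) = 67.54 dB SPL.
Excess over the loudest (63.8 dB): 67.54 − 63.8 = 3.7 dB.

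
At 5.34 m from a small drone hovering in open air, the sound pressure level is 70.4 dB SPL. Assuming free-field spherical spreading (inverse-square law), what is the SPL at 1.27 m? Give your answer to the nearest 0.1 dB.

82.9 dB SPL

For a point source in a free field, ΔL = −20·log₁₀(d₂/d₁).
ΔL = −20·log₁₀(1.27/5.34) = 12.47 dB, so L₂ = 70.4 + (12.47) = 82.9 dB SPL.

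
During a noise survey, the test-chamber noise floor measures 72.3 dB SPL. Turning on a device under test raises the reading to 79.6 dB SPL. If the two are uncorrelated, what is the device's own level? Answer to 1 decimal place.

78.7 dB SPL

Subtract intensities: L_src = 10·log₁₀(10^(L_total/10) − 10^(L_bg/10)).
L_src = 10·log₁₀(10^(79.6/10) − 10^(72.3/10)) = 10·log₁₀(74220000) = 78.7 dB SPL.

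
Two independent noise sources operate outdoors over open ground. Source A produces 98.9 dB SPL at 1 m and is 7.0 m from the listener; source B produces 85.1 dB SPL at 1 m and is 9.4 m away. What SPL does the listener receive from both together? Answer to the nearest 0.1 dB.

At the listener: L_A = 98.9 − 20·log₁₀(7.0) = 82.00 dB; L_B = 85.1 − 20·log₁₀(9.4) = 65.64 dB.
Combined: 10·log₁₀(10^(82.00/10)+10^(65.64/10)) = 82.1 dB SPL.

82.1 dB SPL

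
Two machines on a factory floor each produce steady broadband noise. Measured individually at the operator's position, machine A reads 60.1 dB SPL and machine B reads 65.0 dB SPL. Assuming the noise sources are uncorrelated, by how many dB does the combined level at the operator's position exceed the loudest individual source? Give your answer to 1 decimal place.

1.2 dB

Uncorrelated sources add in intensity (power), not in dB.
L_total = 10·log₁₀(10^(60.1/10) + 10^(65.0/10)) = 66.22 dB SPL.
Excess over the loudest (65.0 dB): 66.22 − 65.0 = 1.2 dB.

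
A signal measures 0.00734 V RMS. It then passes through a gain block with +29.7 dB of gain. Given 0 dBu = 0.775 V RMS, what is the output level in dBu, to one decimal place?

-10.8 dBu

Input level: 20·log₁₀(0.00734/0.775) = -40.47 dBu.
Output: -40.47 + 29.7 = -10.8 dBu.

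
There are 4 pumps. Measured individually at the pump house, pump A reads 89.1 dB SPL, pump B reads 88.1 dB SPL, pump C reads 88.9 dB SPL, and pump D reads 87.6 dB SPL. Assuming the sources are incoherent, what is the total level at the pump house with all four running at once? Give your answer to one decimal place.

Add the sources as powers (linear), then convert back to dB:
L_total = 10·log₁₀(10^(89.1/10) + 10^(88.1/10) + 10^(88.9/10) + 10^(87.6/10)) = 10·log₁₀(2810000000) = 94.5 dB SPL.

94.5 dB SPL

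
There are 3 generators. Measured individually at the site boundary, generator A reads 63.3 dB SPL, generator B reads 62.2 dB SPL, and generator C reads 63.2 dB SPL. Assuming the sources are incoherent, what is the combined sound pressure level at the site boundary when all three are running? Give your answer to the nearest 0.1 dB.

67.7 dB SPL

Incoherent sources sum as intensities:
L_total = 10·log₁₀(10^(63.3/10) + 10^(62.2/10) + 10^(63.2/10)) = 10·log₁₀(5887000) = 67.7 dB SPL.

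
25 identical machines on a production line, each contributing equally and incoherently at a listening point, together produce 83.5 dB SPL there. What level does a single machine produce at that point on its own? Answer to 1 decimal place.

69.5 dB SPL

25 equal incoherent sources add 10·log₁₀(25) = 13.98 dB over one source.
L_one = 83.5 − 13.98 = 69.5 dB SPL.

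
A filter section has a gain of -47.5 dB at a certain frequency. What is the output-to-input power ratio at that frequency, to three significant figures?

0.0000178

Power ratio = 10^(dB/10).
10^(-47.5/10) = 10^(-4.750) = 0.0000178.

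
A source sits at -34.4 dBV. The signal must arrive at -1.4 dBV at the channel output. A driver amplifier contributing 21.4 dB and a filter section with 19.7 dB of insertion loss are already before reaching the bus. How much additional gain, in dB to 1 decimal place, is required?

The required make-up gain is the shortfall in the dB sum.
G = -1.4 − (-34.4) − 21.4 + 19.7 = 31.3 dB.

31.3 dB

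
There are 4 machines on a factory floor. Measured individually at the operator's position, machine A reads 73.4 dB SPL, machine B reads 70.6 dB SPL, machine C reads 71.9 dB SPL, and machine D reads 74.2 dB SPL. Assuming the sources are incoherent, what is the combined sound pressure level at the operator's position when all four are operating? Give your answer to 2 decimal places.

78.76 dB SPL

Incoherent sources sum as intensities:
L_total = 10·log₁₀(10^(73.4/10) + 10^(70.6/10) + 10^(71.9/10) + 10^(74.2/10)) = 10·log₁₀(75150000) = 78.76 dB SPL.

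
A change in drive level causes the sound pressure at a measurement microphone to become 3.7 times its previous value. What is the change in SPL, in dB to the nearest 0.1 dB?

SPL change from a pressure ratio uses the 20·log₁₀ form:
20·log₁₀(3.7) = 11.4 dB.

11.4 dB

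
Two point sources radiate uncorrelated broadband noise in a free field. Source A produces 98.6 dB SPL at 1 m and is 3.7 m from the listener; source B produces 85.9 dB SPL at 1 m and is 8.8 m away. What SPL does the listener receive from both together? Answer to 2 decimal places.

87.28 dB SPL

At the listener: L_A = 98.6 − 20·log₁₀(3.7) = 87.236 dB; L_B = 85.9 − 20·log₁₀(8.8) = 67.010 dB.
Combined: 10·log₁₀(10^(87.236/10)+10^(67.010/10)) = 87.28 dB SPL.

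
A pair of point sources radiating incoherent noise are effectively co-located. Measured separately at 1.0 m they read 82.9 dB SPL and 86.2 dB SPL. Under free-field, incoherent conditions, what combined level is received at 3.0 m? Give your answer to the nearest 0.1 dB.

78.3 dB SPL

Combined at 1.0 m: 10·log₁₀(10^(82.9/10)+10^(86.2/10)) = 87.87 dB SPL.
Then apply −20·log₁₀(3.0/1.0) = -9.54 dB → 78.3 dB SPL.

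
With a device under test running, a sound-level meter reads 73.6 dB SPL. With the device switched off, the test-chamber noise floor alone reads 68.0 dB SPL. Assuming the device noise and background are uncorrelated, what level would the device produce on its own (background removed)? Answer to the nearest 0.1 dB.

72.2 dB SPL

Subtract intensities: L_src = 10·log₁₀(10^(L_total/10) − 10^(L_bg/10)).
L_src = 10·log₁₀(10^(73.6/10) − 10^(68.0/10)) = 10·log₁₀(16600000) = 72.2 dB SPL.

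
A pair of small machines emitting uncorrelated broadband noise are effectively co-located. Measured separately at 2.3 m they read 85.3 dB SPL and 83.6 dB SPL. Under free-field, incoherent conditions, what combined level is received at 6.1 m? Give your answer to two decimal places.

79.07 dB SPL

Combined at 2.3 m: 10·log₁₀(10^(85.3/10)+10^(83.6/10)) = 87.543 dB SPL.
Then apply −20·log₁₀(6.1/2.3) = -8.472 dB → 79.07 dB SPL.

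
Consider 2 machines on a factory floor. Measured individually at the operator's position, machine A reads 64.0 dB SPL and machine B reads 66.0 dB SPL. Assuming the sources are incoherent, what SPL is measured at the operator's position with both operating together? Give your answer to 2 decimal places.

68.12 dB SPL

Incoherent sources sum as intensities:
L_total = 10·log₁₀(10^(64.0/10) + 10^(66.0/10)) = 10·log₁₀(6493000) = 68.12 dB SPL.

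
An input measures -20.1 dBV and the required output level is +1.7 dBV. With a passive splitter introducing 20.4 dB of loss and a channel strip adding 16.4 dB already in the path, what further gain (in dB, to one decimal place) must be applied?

25.8 dB

The required make-up gain is the shortfall in the dB sum.
G = +1.7 − (-20.1) + 20.4 − 16.4 = 25.8 dB.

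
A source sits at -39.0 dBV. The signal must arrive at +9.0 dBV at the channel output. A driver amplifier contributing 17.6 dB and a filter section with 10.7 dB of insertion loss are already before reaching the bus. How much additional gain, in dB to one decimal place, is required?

The required make-up gain is the shortfall in the dB sum.
G = +9.0 − (-39.0) − 17.6 + 10.7 = 41.1 dB.

41.1 dB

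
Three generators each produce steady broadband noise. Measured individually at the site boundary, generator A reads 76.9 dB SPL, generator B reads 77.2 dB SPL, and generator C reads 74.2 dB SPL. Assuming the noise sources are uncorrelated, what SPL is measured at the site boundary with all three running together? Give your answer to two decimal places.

Incoherent sources sum as intensities:
L_total = 10·log₁₀(10^(76.9/10) + 10^(77.2/10) + 10^(74.2/10)) = 10·log₁₀(127800000) = 81.06 dB SPL.

81.06 dB SPL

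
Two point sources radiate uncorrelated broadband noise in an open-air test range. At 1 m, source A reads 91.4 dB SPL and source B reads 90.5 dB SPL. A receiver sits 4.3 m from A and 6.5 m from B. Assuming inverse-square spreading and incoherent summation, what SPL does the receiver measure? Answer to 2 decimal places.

At the listener: L_A = 91.4 − 20·log₁₀(4.3) = 78.731 dB; L_B = 90.5 − 20·log₁₀(6.5) = 74.242 dB.
Combined: 10·log₁₀(10^(78.731/10)+10^(74.242/10)) = 80.05 dB SPL.

80.05 dB SPL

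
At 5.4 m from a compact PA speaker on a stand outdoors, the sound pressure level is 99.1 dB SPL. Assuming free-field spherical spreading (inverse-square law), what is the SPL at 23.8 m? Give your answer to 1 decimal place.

Inverse-square spreading gives ΔL = −20·log₁₀(d₂/d₁).
ΔL = −20·log₁₀(23.8/5.4) = -12.88 dB, so L₂ = 99.1 + (-12.88) = 86.2 dB SPL.

86.2 dB SPL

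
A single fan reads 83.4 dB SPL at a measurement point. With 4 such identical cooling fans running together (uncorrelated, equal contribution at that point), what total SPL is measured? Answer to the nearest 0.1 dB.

89.4 dB SPL

4 equal incoherent sources raise the level by 10·log₁₀(4) = 6.02 dB.
L_total = 83.4 + 6.02 = 89.4 dB SPL.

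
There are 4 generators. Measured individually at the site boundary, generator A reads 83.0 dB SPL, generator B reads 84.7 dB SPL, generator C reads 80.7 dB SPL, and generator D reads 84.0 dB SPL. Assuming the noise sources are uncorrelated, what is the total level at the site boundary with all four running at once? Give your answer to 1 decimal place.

Uncorrelated sources add in intensity (power), not in dB.
L_total = 10·log₁₀(10^(83.0/10) + 10^(84.7/10) + 10^(80.7/10) + 10^(84.0/10)) = 10·log₁₀(863300000) = 89.4 dB SPL.

89.4 dB SPL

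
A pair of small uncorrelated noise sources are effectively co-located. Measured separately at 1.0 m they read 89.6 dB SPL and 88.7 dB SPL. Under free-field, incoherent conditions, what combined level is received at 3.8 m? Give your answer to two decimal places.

80.59 dB SPL

Combined at 1.0 m: 10·log₁₀(10^(89.6/10)+10^(88.7/10)) = 92.184 dB SPL.
Then apply −20·log₁₀(3.8/1.0) = -11.596 dB → 80.59 dB SPL.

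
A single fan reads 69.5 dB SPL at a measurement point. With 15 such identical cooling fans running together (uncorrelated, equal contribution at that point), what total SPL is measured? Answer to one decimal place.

15 equal incoherent sources raise the level by 10·log₁₀(15) = 11.76 dB.
L_total = 69.5 + 11.76 = 81.3 dB SPL.

81.3 dB SPL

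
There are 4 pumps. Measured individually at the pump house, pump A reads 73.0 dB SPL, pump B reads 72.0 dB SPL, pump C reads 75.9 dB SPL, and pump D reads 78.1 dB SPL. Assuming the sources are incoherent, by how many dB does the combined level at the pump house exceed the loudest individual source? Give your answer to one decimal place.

3.3 dB

Uncorrelated sources add in intensity (power), not in dB.
L_total = 10·log₁₀(10^(73.0/10) + 10^(72.0/10) + 10^(75.9/10) + 10^(78.1/10)) = 81.44 dB SPL.
Excess over the loudest (78.1 dB): 81.44 − 78.1 = 3.3 dB.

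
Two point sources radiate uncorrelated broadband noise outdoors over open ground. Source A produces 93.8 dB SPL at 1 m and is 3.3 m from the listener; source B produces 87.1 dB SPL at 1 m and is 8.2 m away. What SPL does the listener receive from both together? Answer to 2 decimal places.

83.58 dB SPL

At the listener: L_A = 93.8 − 20·log₁₀(3.3) = 83.430 dB; L_B = 87.1 − 20·log₁₀(8.2) = 68.824 dB.
Combined: 10·log₁₀(10^(83.430/10)+10^(68.824/10)) = 83.58 dB SPL.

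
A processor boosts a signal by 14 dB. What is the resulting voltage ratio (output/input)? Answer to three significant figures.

5.01

Voltage ratio = 10^(dB/20).
10^(14/20) = 10^(0.7000) = 5.01.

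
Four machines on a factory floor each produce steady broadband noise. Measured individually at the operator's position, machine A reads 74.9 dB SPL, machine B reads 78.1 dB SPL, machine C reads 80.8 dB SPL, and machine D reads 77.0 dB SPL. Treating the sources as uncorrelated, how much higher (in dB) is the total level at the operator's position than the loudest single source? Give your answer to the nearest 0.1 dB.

3.4 dB

Add the sources as powers (linear), then convert back to dB:
L_total = 10·log₁₀(10^(74.9/10) + 10^(78.1/10) + 10^(80.8/10) + 10^(77.0/10)) = 84.25 dB SPL.
Excess over the loudest (80.8 dB): 84.25 − 80.8 = 3.4 dB.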